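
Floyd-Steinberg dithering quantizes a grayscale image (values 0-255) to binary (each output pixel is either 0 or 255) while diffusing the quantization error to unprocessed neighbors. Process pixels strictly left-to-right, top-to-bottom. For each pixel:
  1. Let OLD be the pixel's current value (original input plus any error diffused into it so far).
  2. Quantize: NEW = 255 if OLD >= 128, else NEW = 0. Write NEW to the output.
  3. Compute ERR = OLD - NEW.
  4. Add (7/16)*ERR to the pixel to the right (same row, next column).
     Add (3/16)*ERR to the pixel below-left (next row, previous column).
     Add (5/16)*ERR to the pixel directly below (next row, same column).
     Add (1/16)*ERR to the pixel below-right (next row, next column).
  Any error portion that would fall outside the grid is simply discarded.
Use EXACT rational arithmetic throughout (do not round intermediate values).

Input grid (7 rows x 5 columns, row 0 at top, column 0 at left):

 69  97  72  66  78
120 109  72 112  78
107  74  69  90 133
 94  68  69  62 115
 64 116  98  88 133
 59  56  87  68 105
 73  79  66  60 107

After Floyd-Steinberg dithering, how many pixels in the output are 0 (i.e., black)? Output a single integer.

(0,0): OLD=69 → NEW=0, ERR=69
(0,1): OLD=2035/16 → NEW=0, ERR=2035/16
(0,2): OLD=32677/256 → NEW=0, ERR=32677/256
(0,3): OLD=499075/4096 → NEW=0, ERR=499075/4096
(0,4): OLD=8605333/65536 → NEW=255, ERR=-8106347/65536
(1,0): OLD=42345/256 → NEW=255, ERR=-22935/256
(1,1): OLD=282207/2048 → NEW=255, ERR=-240033/2048
(1,2): OLD=5990475/65536 → NEW=0, ERR=5990475/65536
(1,3): OLD=45836527/262144 → NEW=255, ERR=-21010193/262144
(1,4): OLD=49898221/4194304 → NEW=0, ERR=49898221/4194304
(2,0): OLD=1868677/32768 → NEW=0, ERR=1868677/32768
(2,1): OLD=77450887/1048576 → NEW=0, ERR=77450887/1048576
(2,2): OLD=1804002901/16777216 → NEW=0, ERR=1804002901/16777216
(2,3): OLD=32196289839/268435456 → NEW=0, ERR=32196289839/268435456
(2,4): OLD=791057672329/4294967296 → NEW=255, ERR=-304158988151/4294967296
(3,0): OLD=2108399285/16777216 → NEW=0, ERR=2108399285/16777216
(3,1): OLD=22788624145/134217728 → NEW=255, ERR=-11436896495/134217728
(3,2): OLD=396972721163/4294967296 → NEW=0, ERR=396972721163/4294967296
(3,3): OLD=1145558446387/8589934592 → NEW=255, ERR=-1044874874573/8589934592
(3,4): OLD=6480046920607/137438953472 → NEW=0, ERR=6480046920607/137438953472
(4,0): OLD=187464235387/2147483648 → NEW=0, ERR=187464235387/2147483648
(4,1): OLD=10496723538043/68719476736 → NEW=255, ERR=-7026743029637/68719476736
(4,2): OLD=59390068012437/1099511627776 → NEW=0, ERR=59390068012437/1099511627776
(4,3): OLD=1552269070981243/17592186044416 → NEW=0, ERR=1552269070981243/17592186044416
(4,4): OLD=50309381685448925/281474976710656 → NEW=255, ERR=-21466737375768355/281474976710656
(5,0): OLD=73785234611793/1099511627776 → NEW=0, ERR=73785234611793/1099511627776
(5,1): OLD=606835755477171/8796093022208 → NEW=0, ERR=606835755477171/8796093022208
(5,2): OLD=40593189988859083/281474976710656 → NEW=255, ERR=-31182929072358197/281474976710656
(5,3): OLD=40737360529266149/1125899906842624 → NEW=0, ERR=40737360529266149/1125899906842624
(5,4): OLD=1846683840227903815/18014398509481984 → NEW=0, ERR=1846683840227903815/18014398509481984
(6,0): OLD=15045753300842177/140737488355328 → NEW=0, ERR=15045753300842177/140737488355328
(6,1): OLD=588858870493951439/4503599627370496 → NEW=255, ERR=-559559034485525041/4503599627370496
(6,2): OLD=-856198127528581931/72057594037927936 → NEW=0, ERR=-856198127528581931/72057594037927936
(6,3): OLD=90395234993287060071/1152921504606846976 → NEW=0, ERR=90395234993287060071/1152921504606846976
(6,4): OLD=3239222146894829200785/18446744073709551616 → NEW=255, ERR=-1464697591901106461295/18446744073709551616
Output grid:
  Row 0: ....#  (4 black, running=4)
  Row 1: ##.#.  (2 black, running=6)
  Row 2: ....#  (4 black, running=10)
  Row 3: .#.#.  (3 black, running=13)
  Row 4: .#..#  (3 black, running=16)
  Row 5: ..#..  (4 black, running=20)
  Row 6: .#..#  (3 black, running=23)

Answer: 23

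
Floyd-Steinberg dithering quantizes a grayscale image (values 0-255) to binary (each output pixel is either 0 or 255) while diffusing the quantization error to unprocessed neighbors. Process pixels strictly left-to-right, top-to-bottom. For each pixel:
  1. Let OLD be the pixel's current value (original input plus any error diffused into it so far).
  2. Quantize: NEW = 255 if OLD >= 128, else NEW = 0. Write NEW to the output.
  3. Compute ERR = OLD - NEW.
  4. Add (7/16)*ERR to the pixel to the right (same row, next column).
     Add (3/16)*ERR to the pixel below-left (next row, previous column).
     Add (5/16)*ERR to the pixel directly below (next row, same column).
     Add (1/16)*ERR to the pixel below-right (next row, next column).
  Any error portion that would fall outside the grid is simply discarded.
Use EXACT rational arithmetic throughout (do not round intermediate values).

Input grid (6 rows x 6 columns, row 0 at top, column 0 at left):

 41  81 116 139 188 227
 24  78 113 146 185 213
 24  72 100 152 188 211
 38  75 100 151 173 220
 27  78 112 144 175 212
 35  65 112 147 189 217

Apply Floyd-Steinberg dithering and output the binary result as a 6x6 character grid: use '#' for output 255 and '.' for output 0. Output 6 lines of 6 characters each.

(0,0): OLD=41 → NEW=0, ERR=41
(0,1): OLD=1583/16 → NEW=0, ERR=1583/16
(0,2): OLD=40777/256 → NEW=255, ERR=-24503/256
(0,3): OLD=397823/4096 → NEW=0, ERR=397823/4096
(0,4): OLD=15105529/65536 → NEW=255, ERR=-1606151/65536
(0,5): OLD=226783695/1048576 → NEW=255, ERR=-40603185/1048576
(1,0): OLD=14173/256 → NEW=0, ERR=14173/256
(1,1): OLD=241163/2048 → NEW=0, ERR=241163/2048
(1,2): OLD=10420327/65536 → NEW=255, ERR=-6291353/65536
(1,3): OLD=32446811/262144 → NEW=0, ERR=32446811/262144
(1,4): OLD=3863836721/16777216 → NEW=255, ERR=-414353359/16777216
(1,5): OLD=50616849159/268435456 → NEW=255, ERR=-17834192121/268435456
(2,0): OLD=2076841/32768 → NEW=0, ERR=2076841/32768
(2,1): OLD=127913555/1048576 → NEW=0, ERR=127913555/1048576
(2,2): OLD=2582645433/16777216 → NEW=255, ERR=-1695544647/16777216
(2,3): OLD=18231354929/134217728 → NEW=255, ERR=-15994165711/134217728
(2,4): OLD=530110221075/4294967296 → NEW=0, ERR=530110221075/4294967296
(2,5): OLD=16677771309237/68719476736 → NEW=255, ERR=-845695258443/68719476736
(3,0): OLD=1353569433/16777216 → NEW=0, ERR=1353569433/16777216
(3,1): OLD=17908719141/134217728 → NEW=255, ERR=-16316801499/134217728
(3,2): OLD=549703167/1073741824 → NEW=0, ERR=549703167/1073741824
(3,3): OLD=8989237395645/68719476736 → NEW=255, ERR=-8534229172035/68719476736
(3,4): OLD=81079313233821/549755813888 → NEW=255, ERR=-59108419307619/549755813888
(3,5): OLD=1555407827692307/8796093022208 → NEW=255, ERR=-687595892970733/8796093022208
(4,0): OLD=63174431319/2147483648 → NEW=0, ERR=63174431319/2147483648
(4,1): OLD=1993491598443/34359738368 → NEW=0, ERR=1993491598443/34359738368
(4,2): OLD=117273199818961/1099511627776 → NEW=0, ERR=117273199818961/1099511627776
(4,3): OLD=2317361235563125/17592186044416 → NEW=255, ERR=-2168646205762955/17592186044416
(4,4): OLD=18309912368939717/281474976710656 → NEW=0, ERR=18309912368939717/281474976710656
(4,5): OLD=942653654024304963/4503599627370496 → NEW=255, ERR=-205764250955171517/4503599627370496
(5,0): OLD=30275882786929/549755813888 → NEW=0, ERR=30275882786929/549755813888
(5,1): OLD=2270478015947137/17592186044416 → NEW=255, ERR=-2215529425378943/17592186044416
(5,2): OLD=9956538240285851/140737488355328 → NEW=0, ERR=9956538240285851/140737488355328
(5,3): OLD=712880660386901593/4503599627370496 → NEW=255, ERR=-435537244592574887/4503599627370496
(5,4): OLD=1357806421124337753/9007199254740992 → NEW=255, ERR=-939029388834615207/9007199254740992
(5,5): OLD=23228064776872773549/144115188075855872 → NEW=255, ERR=-13521308182470473811/144115188075855872
Row 0: ..#.##
Row 1: ..#.##
Row 2: ..##.#
Row 3: .#.###
Row 4: ...#.#
Row 5: .#.###

Answer: ..#.##
..#.##
..##.#
.#.###
...#.#
.#.###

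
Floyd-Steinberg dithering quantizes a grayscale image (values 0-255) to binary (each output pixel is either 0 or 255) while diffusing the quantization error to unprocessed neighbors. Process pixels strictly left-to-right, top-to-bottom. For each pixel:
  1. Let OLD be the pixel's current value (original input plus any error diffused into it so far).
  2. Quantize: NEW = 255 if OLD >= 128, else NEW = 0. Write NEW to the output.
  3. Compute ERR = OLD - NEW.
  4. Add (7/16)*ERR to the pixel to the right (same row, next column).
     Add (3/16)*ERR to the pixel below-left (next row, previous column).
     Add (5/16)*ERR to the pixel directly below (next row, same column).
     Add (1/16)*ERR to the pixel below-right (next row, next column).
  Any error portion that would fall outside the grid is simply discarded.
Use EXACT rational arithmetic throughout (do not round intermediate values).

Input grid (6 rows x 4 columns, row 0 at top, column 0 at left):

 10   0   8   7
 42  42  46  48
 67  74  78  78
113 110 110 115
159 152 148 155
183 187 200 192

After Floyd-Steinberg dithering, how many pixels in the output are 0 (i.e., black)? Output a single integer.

(0,0): OLD=10 → NEW=0, ERR=10
(0,1): OLD=35/8 → NEW=0, ERR=35/8
(0,2): OLD=1269/128 → NEW=0, ERR=1269/128
(0,3): OLD=23219/2048 → NEW=0, ERR=23219/2048
(1,0): OLD=5881/128 → NEW=0, ERR=5881/128
(1,1): OLD=67535/1024 → NEW=0, ERR=67535/1024
(1,2): OLD=2632955/32768 → NEW=0, ERR=2632955/32768
(1,3): OLD=45778893/524288 → NEW=0, ERR=45778893/524288
(2,0): OLD=1535573/16384 → NEW=0, ERR=1535573/16384
(2,1): OLD=80505335/524288 → NEW=255, ERR=-53188105/524288
(2,2): OLD=83068211/1048576 → NEW=0, ERR=83068211/1048576
(2,3): OLD=2432143815/16777216 → NEW=255, ERR=-1846046265/16777216
(3,0): OLD=1034040069/8388608 → NEW=0, ERR=1034040069/8388608
(3,1): OLD=20527032603/134217728 → NEW=255, ERR=-13698488037/134217728
(3,2): OLD=135576174821/2147483648 → NEW=0, ERR=135576174821/2147483648
(3,3): OLD=3889057222595/34359738368 → NEW=0, ERR=3889057222595/34359738368
(4,0): OLD=383077641441/2147483648 → NEW=255, ERR=-164530688799/2147483648
(4,1): OLD=1823264574755/17179869184 → NEW=0, ERR=1823264574755/17179869184
(4,2): OLD=125896017217987/549755813888 → NEW=255, ERR=-14291715323453/549755813888
(4,3): OLD=1609184489739845/8796093022208 → NEW=255, ERR=-633819230923195/8796093022208
(5,0): OLD=49191223143057/274877906944 → NEW=255, ERR=-20902643127663/274877906944
(5,1): OLD=1558959721023511/8796093022208 → NEW=255, ERR=-684043999639529/8796093022208
(5,2): OLD=663997069288051/4398046511104 → NEW=255, ERR=-457504791043469/4398046511104
(5,3): OLD=17218767089823187/140737488355328 → NEW=0, ERR=17218767089823187/140737488355328
Output grid:
  Row 0: ....  (4 black, running=4)
  Row 1: ....  (4 black, running=8)
  Row 2: .#.#  (2 black, running=10)
  Row 3: .#..  (3 black, running=13)
  Row 4: #.##  (1 black, running=14)
  Row 5: ###.  (1 black, running=15)

Answer: 15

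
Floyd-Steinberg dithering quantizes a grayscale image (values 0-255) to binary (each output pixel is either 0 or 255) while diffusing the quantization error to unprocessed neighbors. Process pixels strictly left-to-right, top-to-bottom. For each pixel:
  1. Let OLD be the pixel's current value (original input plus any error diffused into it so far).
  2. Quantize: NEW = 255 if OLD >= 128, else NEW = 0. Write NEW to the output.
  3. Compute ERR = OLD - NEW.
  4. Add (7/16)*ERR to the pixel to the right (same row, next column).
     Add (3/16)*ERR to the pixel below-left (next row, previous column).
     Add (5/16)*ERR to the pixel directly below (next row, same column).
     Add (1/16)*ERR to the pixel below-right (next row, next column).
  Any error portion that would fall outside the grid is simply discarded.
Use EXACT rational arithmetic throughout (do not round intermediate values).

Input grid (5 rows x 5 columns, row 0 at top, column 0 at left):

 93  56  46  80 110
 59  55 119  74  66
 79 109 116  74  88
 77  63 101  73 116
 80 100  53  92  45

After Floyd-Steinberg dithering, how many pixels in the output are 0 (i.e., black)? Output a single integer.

Answer: 17

Derivation:
(0,0): OLD=93 → NEW=0, ERR=93
(0,1): OLD=1547/16 → NEW=0, ERR=1547/16
(0,2): OLD=22605/256 → NEW=0, ERR=22605/256
(0,3): OLD=485915/4096 → NEW=0, ERR=485915/4096
(0,4): OLD=10610365/65536 → NEW=255, ERR=-6101315/65536
(1,0): OLD=27185/256 → NEW=0, ERR=27185/256
(1,1): OLD=315479/2048 → NEW=255, ERR=-206761/2048
(1,2): OLD=8566307/65536 → NEW=255, ERR=-8145373/65536
(1,3): OLD=11733287/262144 → NEW=0, ERR=11733287/262144
(1,4): OLD=268029333/4194304 → NEW=0, ERR=268029333/4194304
(2,0): OLD=3055789/32768 → NEW=0, ERR=3055789/32768
(2,1): OLD=106517311/1048576 → NEW=0, ERR=106517311/1048576
(2,2): OLD=2075086205/16777216 → NEW=0, ERR=2075086205/16777216
(2,3): OLD=39275615527/268435456 → NEW=255, ERR=-29175425753/268435456
(2,4): OLD=271513414225/4294967296 → NEW=0, ERR=271513414225/4294967296
(3,0): OLD=2100323805/16777216 → NEW=0, ERR=2100323805/16777216
(3,1): OLD=23962453913/134217728 → NEW=255, ERR=-10263066727/134217728
(3,2): OLD=395857813475/4294967296 → NEW=0, ERR=395857813475/4294967296
(3,3): OLD=849906843371/8589934592 → NEW=0, ERR=849906843371/8589934592
(3,4): OLD=23673787024503/137438953472 → NEW=255, ERR=-11373146110857/137438953472
(4,0): OLD=225022443859/2147483648 → NEW=0, ERR=225022443859/2147483648
(4,1): OLD=10105427545811/68719476736 → NEW=255, ERR=-7418039021869/68719476736
(4,2): OLD=53159542273725/1099511627776 → NEW=0, ERR=53159542273725/1099511627776
(4,3): OLD=2362922385348819/17592186044416 → NEW=255, ERR=-2123085055977261/17592186044416
(4,4): OLD=-7733425735585979/281474976710656 → NEW=0, ERR=-7733425735585979/281474976710656
Output grid:
  Row 0: ....#  (4 black, running=4)
  Row 1: .##..  (3 black, running=7)
  Row 2: ...#.  (4 black, running=11)
  Row 3: .#..#  (3 black, running=14)
  Row 4: .#.#.  (3 black, running=17)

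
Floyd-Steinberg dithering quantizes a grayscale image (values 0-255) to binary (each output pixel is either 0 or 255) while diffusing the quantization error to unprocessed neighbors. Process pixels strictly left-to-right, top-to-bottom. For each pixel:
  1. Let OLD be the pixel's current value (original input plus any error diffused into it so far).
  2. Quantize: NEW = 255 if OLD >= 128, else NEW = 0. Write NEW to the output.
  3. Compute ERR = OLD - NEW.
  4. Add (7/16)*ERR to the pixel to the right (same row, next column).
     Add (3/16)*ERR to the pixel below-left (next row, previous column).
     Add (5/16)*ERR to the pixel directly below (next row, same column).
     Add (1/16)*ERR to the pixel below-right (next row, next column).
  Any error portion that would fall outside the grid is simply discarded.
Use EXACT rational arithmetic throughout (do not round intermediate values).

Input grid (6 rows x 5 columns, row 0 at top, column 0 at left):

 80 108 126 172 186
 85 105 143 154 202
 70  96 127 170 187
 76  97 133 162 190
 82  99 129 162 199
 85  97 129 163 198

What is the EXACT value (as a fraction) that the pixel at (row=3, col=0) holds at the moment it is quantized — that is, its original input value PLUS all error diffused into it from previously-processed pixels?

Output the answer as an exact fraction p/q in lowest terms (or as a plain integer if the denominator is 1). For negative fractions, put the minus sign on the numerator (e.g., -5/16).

Answer: 7877501/65536

Derivation:
(0,0): OLD=80 → NEW=0, ERR=80
(0,1): OLD=143 → NEW=255, ERR=-112
(0,2): OLD=77 → NEW=0, ERR=77
(0,3): OLD=3291/16 → NEW=255, ERR=-789/16
(0,4): OLD=42093/256 → NEW=255, ERR=-23187/256
(1,0): OLD=89 → NEW=0, ERR=89
(1,1): OLD=1027/8 → NEW=255, ERR=-1013/8
(1,2): OLD=24427/256 → NEW=0, ERR=24427/256
(1,3): OLD=172201/1024 → NEW=255, ERR=-88919/1024
(1,4): OLD=2172899/16384 → NEW=255, ERR=-2005021/16384
(2,0): OLD=9481/128 → NEW=0, ERR=9481/128
(2,1): OLD=459935/4096 → NEW=0, ERR=459935/4096
(2,2): OLD=11911093/65536 → NEW=255, ERR=-4800587/65536
(2,3): OLD=98392791/1048576 → NEW=0, ERR=98392791/1048576
(2,4): OLD=3093429153/16777216 → NEW=255, ERR=-1184760927/16777216
(3,0): OLD=7877501/65536 → NEW=0, ERR=7877501/65536
Target (3,0): original=76, with diffused error = 7877501/65536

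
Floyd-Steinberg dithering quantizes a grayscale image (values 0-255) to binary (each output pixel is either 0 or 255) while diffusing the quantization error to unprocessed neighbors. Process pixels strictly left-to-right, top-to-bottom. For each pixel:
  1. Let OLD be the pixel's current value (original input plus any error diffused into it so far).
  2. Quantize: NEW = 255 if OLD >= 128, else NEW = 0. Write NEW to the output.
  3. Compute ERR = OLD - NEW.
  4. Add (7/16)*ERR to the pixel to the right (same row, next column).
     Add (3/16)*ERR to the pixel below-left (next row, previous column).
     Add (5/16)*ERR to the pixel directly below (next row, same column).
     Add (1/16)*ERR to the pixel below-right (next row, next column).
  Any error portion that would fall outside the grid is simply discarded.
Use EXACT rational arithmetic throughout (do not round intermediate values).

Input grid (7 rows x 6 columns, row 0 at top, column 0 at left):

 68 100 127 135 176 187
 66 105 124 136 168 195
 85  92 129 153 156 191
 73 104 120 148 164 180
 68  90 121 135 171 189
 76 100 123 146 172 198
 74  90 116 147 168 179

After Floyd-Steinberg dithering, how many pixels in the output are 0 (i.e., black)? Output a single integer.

Answer: 19

Derivation:
(0,0): OLD=68 → NEW=0, ERR=68
(0,1): OLD=519/4 → NEW=255, ERR=-501/4
(0,2): OLD=4621/64 → NEW=0, ERR=4621/64
(0,3): OLD=170587/1024 → NEW=255, ERR=-90533/1024
(0,4): OLD=2249853/16384 → NEW=255, ERR=-1928067/16384
(0,5): OLD=35524459/262144 → NEW=255, ERR=-31322261/262144
(1,0): OLD=4081/64 → NEW=0, ERR=4081/64
(1,1): OLD=57111/512 → NEW=0, ERR=57111/512
(1,2): OLD=2800995/16384 → NEW=255, ERR=-1376925/16384
(1,3): OLD=3542311/65536 → NEW=0, ERR=3542311/65536
(1,4): OLD=532439189/4194304 → NEW=0, ERR=532439189/4194304
(1,5): OLD=13813936771/67108864 → NEW=255, ERR=-3298823549/67108864
(2,0): OLD=1030893/8192 → NEW=0, ERR=1030893/8192
(2,1): OLD=44601471/262144 → NEW=255, ERR=-22245249/262144
(2,2): OLD=346943037/4194304 → NEW=0, ERR=346943037/4194304
(2,3): OLD=7537310869/33554432 → NEW=255, ERR=-1019069291/33554432
(2,4): OLD=189562745407/1073741824 → NEW=255, ERR=-84241419713/1073741824
(2,5): OLD=2564063624617/17179869184 → NEW=255, ERR=-1816803017303/17179869184
(3,0): OLD=404391325/4194304 → NEW=0, ERR=404391325/4194304
(3,1): OLD=4799543769/33554432 → NEW=255, ERR=-3756836391/33554432
(3,2): OLD=23049888219/268435456 → NEW=0, ERR=23049888219/268435456
(3,3): OLD=2861059581137/17179869184 → NEW=255, ERR=-1519807060783/17179869184
(3,4): OLD=10864920603697/137438953472 → NEW=0, ERR=10864920603697/137438953472
(3,5): OLD=388423607809855/2199023255552 → NEW=255, ERR=-172327322355905/2199023255552
(4,0): OLD=41412365843/536870912 → NEW=0, ERR=41412365843/536870912
(4,1): OLD=952495181815/8589934592 → NEW=0, ERR=952495181815/8589934592
(4,2): OLD=47488202101173/274877906944 → NEW=255, ERR=-22605664169547/274877906944
(4,3): OLD=402704674108009/4398046511104 → NEW=0, ERR=402704674108009/4398046511104
(4,4): OLD=15167340728032249/70368744177664 → NEW=255, ERR=-2776689037272071/70368744177664
(4,5): OLD=171348726904499503/1125899906842624 → NEW=255, ERR=-115755749340369617/1125899906842624
(5,0): OLD=16615835276757/137438953472 → NEW=0, ERR=16615835276757/137438953472
(5,1): OLD=778211712878373/4398046511104 → NEW=255, ERR=-343290147453147/4398046511104
(5,2): OLD=3069831461765095/35184372088832 → NEW=0, ERR=3069831461765095/35184372088832
(5,3): OLD=225458283653154909/1125899906842624 → NEW=255, ERR=-61646192591714211/1125899906842624
(5,4): OLD=275080402632209693/2251799813685248 → NEW=0, ERR=275080402632209693/2251799813685248
(5,5): OLD=7812853085583931073/36028797018963968 → NEW=255, ERR=-1374490154251880767/36028797018963968
(6,0): OLD=6835950271068815/70368744177664 → NEW=0, ERR=6835950271068815/70368744177664
(6,1): OLD=148645728149356259/1125899906842624 → NEW=255, ERR=-138458748095512861/1125899906842624
(6,2): OLD=334702792197646763/4503599627370496 → NEW=0, ERR=334702792197646763/4503599627370496
(6,3): OLD=13745882860023840031/72057594037927936 → NEW=255, ERR=-4628803619647783649/72057594037927936
(6,4): OLD=193109754606188363199/1152921504606846976 → NEW=255, ERR=-100885229068557615681/1152921504606846976
(6,5): OLD=2516693327181496869593/18446744073709551616 → NEW=255, ERR=-2187226411614438792487/18446744073709551616
Output grid:
  Row 0: .#.###  (2 black, running=2)
  Row 1: ..#..#  (4 black, running=6)
  Row 2: .#.###  (2 black, running=8)
  Row 3: .#.#.#  (3 black, running=11)
  Row 4: ..#.##  (3 black, running=14)
  Row 5: .#.#.#  (3 black, running=17)
  Row 6: .#.###  (2 black, running=19)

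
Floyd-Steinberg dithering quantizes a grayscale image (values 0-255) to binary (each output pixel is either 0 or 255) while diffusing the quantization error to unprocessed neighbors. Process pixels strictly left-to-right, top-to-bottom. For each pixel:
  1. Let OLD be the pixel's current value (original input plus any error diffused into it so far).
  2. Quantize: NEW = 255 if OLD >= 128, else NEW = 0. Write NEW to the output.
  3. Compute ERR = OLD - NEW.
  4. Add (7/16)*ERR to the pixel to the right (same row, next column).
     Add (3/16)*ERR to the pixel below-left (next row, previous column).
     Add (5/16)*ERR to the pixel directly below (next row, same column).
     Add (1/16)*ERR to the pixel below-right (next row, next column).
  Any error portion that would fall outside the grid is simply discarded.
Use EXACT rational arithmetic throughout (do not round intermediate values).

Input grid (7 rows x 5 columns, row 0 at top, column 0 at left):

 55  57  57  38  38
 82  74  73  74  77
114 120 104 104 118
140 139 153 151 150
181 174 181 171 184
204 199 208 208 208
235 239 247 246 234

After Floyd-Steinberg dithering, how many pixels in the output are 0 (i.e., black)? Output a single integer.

Answer: 15

Derivation:
(0,0): OLD=55 → NEW=0, ERR=55
(0,1): OLD=1297/16 → NEW=0, ERR=1297/16
(0,2): OLD=23671/256 → NEW=0, ERR=23671/256
(0,3): OLD=321345/4096 → NEW=0, ERR=321345/4096
(0,4): OLD=4739783/65536 → NEW=0, ERR=4739783/65536
(1,0): OLD=29283/256 → NEW=0, ERR=29283/256
(1,1): OLD=348469/2048 → NEW=255, ERR=-173771/2048
(1,2): OLD=5541081/65536 → NEW=0, ERR=5541081/65536
(1,3): OLD=40592229/262144 → NEW=255, ERR=-26254491/262144
(1,4): OLD=254541711/4194304 → NEW=0, ERR=254541711/4194304
(2,0): OLD=4385559/32768 → NEW=255, ERR=-3970281/32768
(2,1): OLD=66561517/1048576 → NEW=0, ERR=66561517/1048576
(2,2): OLD=2250022919/16777216 → NEW=255, ERR=-2028167161/16777216
(2,3): OLD=9791697445/268435456 → NEW=0, ERR=9791697445/268435456
(2,4): OLD=629916771779/4294967296 → NEW=255, ERR=-465299888701/4294967296
(3,0): OLD=1913249831/16777216 → NEW=0, ERR=1913249831/16777216
(3,1): OLD=23956456603/134217728 → NEW=255, ERR=-10269064037/134217728
(3,2): OLD=397524567577/4294967296 → NEW=0, ERR=397524567577/4294967296
(3,3): OLD=1503442287057/8589934592 → NEW=255, ERR=-686991033903/8589934592
(3,4): OLD=11467241214709/137438953472 → NEW=0, ERR=11467241214709/137438953472
(4,0): OLD=434417341417/2147483648 → NEW=255, ERR=-113190988823/2147483648
(4,1): OLD=10411830522089/68719476736 → NEW=255, ERR=-7111636045591/68719476736
(4,2): OLD=159286572113863/1099511627776 → NEW=255, ERR=-121088892969017/1099511627776
(4,3): OLD=2097947379566825/17592186044416 → NEW=0, ERR=2097947379566825/17592186044416
(4,4): OLD=72409104111708895/281474976710656 → NEW=255, ERR=632985050491615/281474976710656
(5,0): OLD=184854905717851/1099511627776 → NEW=255, ERR=-95520559365029/1099511627776
(5,1): OLD=921024879225937/8796093022208 → NEW=0, ERR=921024879225937/8796093022208
(5,2): OLD=66227295338487385/281474976710656 → NEW=255, ERR=-5548823722729895/281474976710656
(5,3): OLD=259160736337676599/1125899906842624 → NEW=255, ERR=-27943739907192521/1125899906842624
(5,4): OLD=3698317043924014125/18014398509481984 → NEW=255, ERR=-895354575993891795/18014398509481984
(6,0): OLD=32015562026578731/140737488355328 → NEW=255, ERR=-3872497504029909/140737488355328
(6,1): OLD=1128409592195642629/4503599627370496 → NEW=255, ERR=-20008312783833851/4503599627370496
(6,2): OLD=17350501499340341127/72057594037927936 → NEW=255, ERR=-1024184980331282553/72057594037927936
(6,3): OLD=255342644715718216845/1152921504606846976 → NEW=255, ERR=-38652338959027762035/1152921504606846976
(6,4): OLD=3730843886551830227995/18446744073709551616 → NEW=255, ERR=-973075852244105434085/18446744073709551616
Output grid:
  Row 0: .....  (5 black, running=5)
  Row 1: .#.#.  (3 black, running=8)
  Row 2: #.#.#  (2 black, running=10)
  Row 3: .#.#.  (3 black, running=13)
  Row 4: ###.#  (1 black, running=14)
  Row 5: #.###  (1 black, running=15)
  Row 6: #####  (0 black, running=15)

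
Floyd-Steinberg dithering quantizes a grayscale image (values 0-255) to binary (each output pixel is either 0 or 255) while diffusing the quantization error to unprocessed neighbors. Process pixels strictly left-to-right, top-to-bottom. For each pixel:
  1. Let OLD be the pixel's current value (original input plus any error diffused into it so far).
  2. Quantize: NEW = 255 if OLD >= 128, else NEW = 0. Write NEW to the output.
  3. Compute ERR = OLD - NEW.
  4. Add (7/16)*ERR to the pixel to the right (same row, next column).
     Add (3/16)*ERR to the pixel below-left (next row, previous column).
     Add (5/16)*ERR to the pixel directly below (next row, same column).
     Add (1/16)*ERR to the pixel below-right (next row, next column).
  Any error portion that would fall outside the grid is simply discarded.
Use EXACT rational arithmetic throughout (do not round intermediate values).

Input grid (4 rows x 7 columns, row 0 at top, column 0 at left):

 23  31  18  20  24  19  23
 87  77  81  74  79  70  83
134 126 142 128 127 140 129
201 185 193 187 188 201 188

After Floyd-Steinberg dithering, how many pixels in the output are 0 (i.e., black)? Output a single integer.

(0,0): OLD=23 → NEW=0, ERR=23
(0,1): OLD=657/16 → NEW=0, ERR=657/16
(0,2): OLD=9207/256 → NEW=0, ERR=9207/256
(0,3): OLD=146369/4096 → NEW=0, ERR=146369/4096
(0,4): OLD=2597447/65536 → NEW=0, ERR=2597447/65536
(0,5): OLD=38105073/1048576 → NEW=0, ERR=38105073/1048576
(0,6): OLD=652611479/16777216 → NEW=0, ERR=652611479/16777216
(1,0): OLD=26083/256 → NEW=0, ERR=26083/256
(1,1): OLD=292021/2048 → NEW=255, ERR=-230219/2048
(1,2): OLD=3429209/65536 → NEW=0, ERR=3429209/65536
(1,3): OLD=30864485/262144 → NEW=0, ERR=30864485/262144
(1,4): OLD=2549187087/16777216 → NEW=255, ERR=-1729002993/16777216
(1,5): OLD=6179323839/134217728 → NEW=0, ERR=6179323839/134217728
(1,6): OLD=252478318161/2147483648 → NEW=0, ERR=252478318161/2147483648
(2,0): OLD=4743575/32768 → NEW=255, ERR=-3612265/32768
(2,1): OLD=61678701/1048576 → NEW=0, ERR=61678701/1048576
(2,2): OLD=3340953991/16777216 → NEW=255, ERR=-937236089/16777216
(2,3): OLD=16683294735/134217728 → NEW=0, ERR=16683294735/134217728
(2,4): OLD=177346977279/1073741824 → NEW=255, ERR=-96457187841/1073741824
(2,5): OLD=4490431220245/34359738368 → NEW=255, ERR=-4271302063595/34359738368
(2,6): OLD=62799557902051/549755813888 → NEW=0, ERR=62799557902051/549755813888
(3,0): OLD=2979294119/16777216 → NEW=255, ERR=-1298895961/16777216
(3,1): OLD=20420697883/134217728 → NEW=255, ERR=-13804822757/134217728
(3,2): OLD=169142949569/1073741824 → NEW=255, ERR=-104661215551/1073741824
(3,3): OLD=699496036183/4294967296 → NEW=255, ERR=-395720624297/4294967296
(3,4): OLD=57217605257127/549755813888 → NEW=0, ERR=57217605257127/549755813888
(3,5): OLD=982923181353829/4398046511104 → NEW=255, ERR=-138578678977691/4398046511104
(3,6): OLD=14224528804498875/70368744177664 → NEW=255, ERR=-3719500960805445/70368744177664
Output grid:
  Row 0: .......  (7 black, running=7)
  Row 1: .#..#..  (5 black, running=12)
  Row 2: #.#.##.  (3 black, running=15)
  Row 3: ####.##  (1 black, running=16)

Answer: 16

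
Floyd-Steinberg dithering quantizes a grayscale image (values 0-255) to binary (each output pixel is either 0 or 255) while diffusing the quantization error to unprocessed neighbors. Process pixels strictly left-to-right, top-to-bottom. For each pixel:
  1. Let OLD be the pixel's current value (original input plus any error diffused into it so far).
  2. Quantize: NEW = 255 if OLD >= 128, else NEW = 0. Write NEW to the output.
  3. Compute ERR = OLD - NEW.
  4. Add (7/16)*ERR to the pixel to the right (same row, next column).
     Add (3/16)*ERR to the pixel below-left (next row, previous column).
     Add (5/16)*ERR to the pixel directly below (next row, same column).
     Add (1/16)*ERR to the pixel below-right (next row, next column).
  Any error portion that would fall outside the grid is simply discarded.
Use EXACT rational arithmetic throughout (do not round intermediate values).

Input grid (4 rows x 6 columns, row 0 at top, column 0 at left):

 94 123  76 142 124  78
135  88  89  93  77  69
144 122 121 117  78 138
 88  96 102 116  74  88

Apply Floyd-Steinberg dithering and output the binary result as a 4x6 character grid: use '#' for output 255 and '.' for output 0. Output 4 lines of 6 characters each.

Answer: .#.#..
#...#.
.##..#
..#.#.

Derivation:
(0,0): OLD=94 → NEW=0, ERR=94
(0,1): OLD=1313/8 → NEW=255, ERR=-727/8
(0,2): OLD=4639/128 → NEW=0, ERR=4639/128
(0,3): OLD=323289/2048 → NEW=255, ERR=-198951/2048
(0,4): OLD=2670575/32768 → NEW=0, ERR=2670575/32768
(0,5): OLD=59588489/524288 → NEW=0, ERR=59588489/524288
(1,0): OLD=18859/128 → NEW=255, ERR=-13781/128
(1,1): OLD=25773/1024 → NEW=0, ERR=25773/1024
(1,2): OLD=2865329/32768 → NEW=0, ERR=2865329/32768
(1,3): OLD=15524829/131072 → NEW=0, ERR=15524829/131072
(1,4): OLD=1422098039/8388608 → NEW=255, ERR=-716997001/8388608
(1,5): OLD=9692790545/134217728 → NEW=0, ERR=9692790545/134217728
(2,0): OLD=1885375/16384 → NEW=0, ERR=1885375/16384
(2,1): OLD=99550117/524288 → NEW=255, ERR=-34143323/524288
(2,2): OLD=1204738351/8388608 → NEW=255, ERR=-934356689/8388608
(2,3): OLD=6356727927/67108864 → NEW=0, ERR=6356727927/67108864
(2,4): OLD=244113951973/2147483648 → NEW=0, ERR=244113951973/2147483648
(2,5): OLD=7042313569939/34359738368 → NEW=255, ERR=-1719419713901/34359738368
(3,0): OLD=937427535/8388608 → NEW=0, ERR=937427535/8388608
(3,1): OLD=7438835363/67108864 → NEW=0, ERR=7438835363/67108864
(3,2): OLD=69459542233/536870912 → NEW=255, ERR=-67442540327/536870912
(3,3): OLD=3607561533387/34359738368 → NEW=0, ERR=3607561533387/34359738368
(3,4): OLD=41780181338091/274877906944 → NEW=255, ERR=-28313684932629/274877906944
(3,5): OLD=151302095745253/4398046511104 → NEW=0, ERR=151302095745253/4398046511104
Row 0: .#.#..
Row 1: #...#.
Row 2: .##..#
Row 3: ..#.#.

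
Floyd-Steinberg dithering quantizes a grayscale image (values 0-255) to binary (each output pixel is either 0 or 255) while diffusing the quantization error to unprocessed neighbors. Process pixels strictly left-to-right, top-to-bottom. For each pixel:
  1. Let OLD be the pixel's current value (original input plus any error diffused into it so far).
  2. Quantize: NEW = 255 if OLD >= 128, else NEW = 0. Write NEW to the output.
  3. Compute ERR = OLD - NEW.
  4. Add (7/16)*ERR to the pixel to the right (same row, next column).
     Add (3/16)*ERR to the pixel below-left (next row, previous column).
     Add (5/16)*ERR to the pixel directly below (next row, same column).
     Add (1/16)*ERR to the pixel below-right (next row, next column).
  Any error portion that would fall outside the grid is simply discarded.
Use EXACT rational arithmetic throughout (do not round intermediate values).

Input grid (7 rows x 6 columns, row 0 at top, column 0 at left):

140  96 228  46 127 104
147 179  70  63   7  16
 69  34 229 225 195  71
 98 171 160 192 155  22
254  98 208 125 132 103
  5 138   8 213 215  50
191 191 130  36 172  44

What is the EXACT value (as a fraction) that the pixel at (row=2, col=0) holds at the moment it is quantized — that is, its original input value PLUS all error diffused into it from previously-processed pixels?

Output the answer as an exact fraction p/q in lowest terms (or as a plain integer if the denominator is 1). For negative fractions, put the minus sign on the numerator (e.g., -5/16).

Answer: 3376093/32768

Derivation:
(0,0): OLD=140 → NEW=255, ERR=-115
(0,1): OLD=731/16 → NEW=0, ERR=731/16
(0,2): OLD=63485/256 → NEW=255, ERR=-1795/256
(0,3): OLD=175851/4096 → NEW=0, ERR=175851/4096
(0,4): OLD=9554029/65536 → NEW=255, ERR=-7157651/65536
(0,5): OLD=58948347/1048576 → NEW=0, ERR=58948347/1048576
(1,0): OLD=30625/256 → NEW=0, ERR=30625/256
(1,1): OLD=485607/2048 → NEW=255, ERR=-36633/2048
(1,2): OLD=4645747/65536 → NEW=0, ERR=4645747/65536
(1,3): OLD=22679031/262144 → NEW=0, ERR=22679031/262144
(1,4): OLD=401704197/16777216 → NEW=0, ERR=401704197/16777216
(1,5): OLD=9990405779/268435456 → NEW=0, ERR=9990405779/268435456
(2,0): OLD=3376093/32768 → NEW=0, ERR=3376093/32768
Target (2,0): original=69, with diffused error = 3376093/32768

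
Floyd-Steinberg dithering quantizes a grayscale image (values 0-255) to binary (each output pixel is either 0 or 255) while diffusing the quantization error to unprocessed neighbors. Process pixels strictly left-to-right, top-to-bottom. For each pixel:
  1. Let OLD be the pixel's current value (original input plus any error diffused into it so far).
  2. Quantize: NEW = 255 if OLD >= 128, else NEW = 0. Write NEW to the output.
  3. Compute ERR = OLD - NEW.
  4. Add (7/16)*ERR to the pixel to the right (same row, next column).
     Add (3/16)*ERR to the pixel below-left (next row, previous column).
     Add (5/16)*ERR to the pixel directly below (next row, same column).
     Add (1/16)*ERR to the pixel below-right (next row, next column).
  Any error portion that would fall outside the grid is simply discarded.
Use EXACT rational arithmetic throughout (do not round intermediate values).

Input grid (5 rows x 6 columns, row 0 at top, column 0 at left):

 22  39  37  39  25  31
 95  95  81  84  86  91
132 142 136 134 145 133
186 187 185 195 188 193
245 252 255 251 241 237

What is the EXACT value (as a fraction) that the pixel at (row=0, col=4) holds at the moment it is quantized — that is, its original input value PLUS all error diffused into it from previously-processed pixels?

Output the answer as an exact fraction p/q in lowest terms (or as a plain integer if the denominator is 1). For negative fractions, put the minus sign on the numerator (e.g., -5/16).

(0,0): OLD=22 → NEW=0, ERR=22
(0,1): OLD=389/8 → NEW=0, ERR=389/8
(0,2): OLD=7459/128 → NEW=0, ERR=7459/128
(0,3): OLD=132085/2048 → NEW=0, ERR=132085/2048
(0,4): OLD=1743795/32768 → NEW=0, ERR=1743795/32768
Target (0,4): original=25, with diffused error = 1743795/32768

Answer: 1743795/32768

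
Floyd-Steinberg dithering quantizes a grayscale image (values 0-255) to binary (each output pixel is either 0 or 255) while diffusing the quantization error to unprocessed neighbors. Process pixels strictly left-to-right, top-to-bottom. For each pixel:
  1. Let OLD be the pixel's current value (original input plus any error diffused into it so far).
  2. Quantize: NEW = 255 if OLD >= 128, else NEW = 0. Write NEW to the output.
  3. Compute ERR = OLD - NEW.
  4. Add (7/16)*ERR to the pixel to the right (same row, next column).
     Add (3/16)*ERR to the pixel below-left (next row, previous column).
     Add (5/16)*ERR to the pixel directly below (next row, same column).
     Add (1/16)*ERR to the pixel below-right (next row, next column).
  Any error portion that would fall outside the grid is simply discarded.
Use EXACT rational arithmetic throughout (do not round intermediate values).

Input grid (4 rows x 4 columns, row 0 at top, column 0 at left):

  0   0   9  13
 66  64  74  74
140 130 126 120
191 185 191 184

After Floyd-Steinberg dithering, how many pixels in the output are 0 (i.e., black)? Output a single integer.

(0,0): OLD=0 → NEW=0, ERR=0
(0,1): OLD=0 → NEW=0, ERR=0
(0,2): OLD=9 → NEW=0, ERR=9
(0,3): OLD=271/16 → NEW=0, ERR=271/16
(1,0): OLD=66 → NEW=0, ERR=66
(1,1): OLD=1513/16 → NEW=0, ERR=1513/16
(1,2): OLD=7767/64 → NEW=0, ERR=7767/64
(1,3): OLD=136141/1024 → NEW=255, ERR=-124979/1024
(2,0): OLD=45659/256 → NEW=255, ERR=-19621/256
(2,1): OLD=626273/4096 → NEW=255, ERR=-418207/4096
(2,2): OLD=6703107/65536 → NEW=0, ERR=6703107/65536
(2,3): OLD=140710997/1048576 → NEW=255, ERR=-126675883/1048576
(3,0): OLD=9693075/65536 → NEW=255, ERR=-7018605/65536
(3,1): OLD=63243055/524288 → NEW=0, ERR=63243055/524288
(3,2): OLD=4139010945/16777216 → NEW=255, ERR=-139179135/16777216
(3,3): OLD=39999794711/268435456 → NEW=255, ERR=-28451246569/268435456
Output grid:
  Row 0: ....  (4 black, running=4)
  Row 1: ...#  (3 black, running=7)
  Row 2: ##.#  (1 black, running=8)
  Row 3: #.##  (1 black, running=9)

Answer: 9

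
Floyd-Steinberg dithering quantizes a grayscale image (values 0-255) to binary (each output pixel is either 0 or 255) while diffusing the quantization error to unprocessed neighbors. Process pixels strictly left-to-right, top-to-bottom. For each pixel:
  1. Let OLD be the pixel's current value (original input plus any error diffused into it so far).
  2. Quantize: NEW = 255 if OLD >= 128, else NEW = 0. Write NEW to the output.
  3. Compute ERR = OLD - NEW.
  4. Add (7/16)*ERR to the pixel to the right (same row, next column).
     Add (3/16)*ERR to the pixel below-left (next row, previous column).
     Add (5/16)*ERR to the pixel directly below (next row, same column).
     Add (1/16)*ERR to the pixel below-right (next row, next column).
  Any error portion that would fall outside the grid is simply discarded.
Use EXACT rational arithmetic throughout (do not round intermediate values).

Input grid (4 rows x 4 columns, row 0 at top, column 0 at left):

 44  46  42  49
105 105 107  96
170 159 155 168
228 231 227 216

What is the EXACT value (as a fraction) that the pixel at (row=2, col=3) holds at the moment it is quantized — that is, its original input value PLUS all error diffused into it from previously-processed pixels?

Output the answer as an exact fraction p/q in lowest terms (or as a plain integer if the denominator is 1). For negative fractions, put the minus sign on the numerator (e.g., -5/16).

(0,0): OLD=44 → NEW=0, ERR=44
(0,1): OLD=261/4 → NEW=0, ERR=261/4
(0,2): OLD=4515/64 → NEW=0, ERR=4515/64
(0,3): OLD=81781/1024 → NEW=0, ERR=81781/1024
(1,0): OLD=8383/64 → NEW=255, ERR=-7937/64
(1,1): OLD=44601/512 → NEW=0, ERR=44601/512
(1,2): OLD=3050861/16384 → NEW=255, ERR=-1127059/16384
(1,3): OLD=24974731/262144 → NEW=0, ERR=24974731/262144
(2,0): OLD=1208963/8192 → NEW=255, ERR=-879997/8192
(2,1): OLD=31084049/262144 → NEW=0, ERR=31084049/262144
(2,2): OLD=109412581/524288 → NEW=255, ERR=-24280859/524288
(2,3): OLD=1453001553/8388608 → NEW=255, ERR=-686093487/8388608
Target (2,3): original=168, with diffused error = 1453001553/8388608

Answer: 1453001553/8388608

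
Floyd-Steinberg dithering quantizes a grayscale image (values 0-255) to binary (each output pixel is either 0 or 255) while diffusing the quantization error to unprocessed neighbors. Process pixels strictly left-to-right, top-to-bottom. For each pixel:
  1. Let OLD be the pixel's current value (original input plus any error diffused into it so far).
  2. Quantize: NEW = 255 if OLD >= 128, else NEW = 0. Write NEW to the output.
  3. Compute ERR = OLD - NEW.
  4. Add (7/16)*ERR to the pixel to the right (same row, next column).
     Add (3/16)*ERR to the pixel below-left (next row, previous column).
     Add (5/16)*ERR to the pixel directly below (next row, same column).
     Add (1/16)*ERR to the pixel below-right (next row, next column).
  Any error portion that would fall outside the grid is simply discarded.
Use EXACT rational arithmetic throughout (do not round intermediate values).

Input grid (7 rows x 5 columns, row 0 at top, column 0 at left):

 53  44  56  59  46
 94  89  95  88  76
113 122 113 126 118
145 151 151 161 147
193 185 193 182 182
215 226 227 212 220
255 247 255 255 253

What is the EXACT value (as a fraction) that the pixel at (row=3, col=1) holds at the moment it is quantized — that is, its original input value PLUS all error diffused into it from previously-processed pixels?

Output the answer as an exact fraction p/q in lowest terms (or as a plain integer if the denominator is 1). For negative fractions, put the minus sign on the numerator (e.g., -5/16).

Answer: 27478805457/134217728

Derivation:
(0,0): OLD=53 → NEW=0, ERR=53
(0,1): OLD=1075/16 → NEW=0, ERR=1075/16
(0,2): OLD=21861/256 → NEW=0, ERR=21861/256
(0,3): OLD=394691/4096 → NEW=0, ERR=394691/4096
(0,4): OLD=5777493/65536 → NEW=0, ERR=5777493/65536
(1,0): OLD=31529/256 → NEW=0, ERR=31529/256
(1,1): OLD=375199/2048 → NEW=255, ERR=-147041/2048
(1,2): OLD=7375499/65536 → NEW=0, ERR=7375499/65536
(1,3): OLD=49601839/262144 → NEW=255, ERR=-17244881/262144
(1,4): OLD=338863021/4194304 → NEW=0, ERR=338863021/4194304
(2,0): OLD=4522821/32768 → NEW=255, ERR=-3833019/32768
(2,1): OLD=80935367/1048576 → NEW=0, ERR=80935367/1048576
(2,2): OLD=2770189333/16777216 → NEW=255, ERR=-1508000747/16777216
(2,3): OLD=23702984303/268435456 → NEW=0, ERR=23702984303/268435456
(2,4): OLD=763504439625/4294967296 → NEW=255, ERR=-331712220855/4294967296
(3,0): OLD=2062219381/16777216 → NEW=0, ERR=2062219381/16777216
(3,1): OLD=27478805457/134217728 → NEW=255, ERR=-6746715183/134217728
Target (3,1): original=151, with diffused error = 27478805457/134217728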